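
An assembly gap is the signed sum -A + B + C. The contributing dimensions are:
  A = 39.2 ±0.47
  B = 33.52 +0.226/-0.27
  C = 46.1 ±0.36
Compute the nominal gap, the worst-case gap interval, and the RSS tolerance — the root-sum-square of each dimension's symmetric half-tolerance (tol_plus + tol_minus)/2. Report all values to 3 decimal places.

nominal=40.420 wc=[39.320,41.476] rss=0.642

Stack each dimension's contribution:
  -A: nom -39.200 → Σnom=-39.200; wc +0.470/-0.470 → slack +0.470/-0.470; half-tol=0.470, Σhalf²=0.220900
  +B: nom +33.520 → Σnom=-5.680; wc +0.226/-0.270 → slack +0.696/-0.740; half-tol=0.248, Σhalf²=0.282404
  +C: nom +46.100 → Σnom=40.420; wc +0.360/-0.360 → slack +1.056/-1.100; half-tol=0.360, Σhalf²=0.412004
Nominal = 40.420. Worst-case = [40.420 - 1.100, 40.420 + 1.056] = [39.320, 41.476]. RSS = √0.412004 = 0.642.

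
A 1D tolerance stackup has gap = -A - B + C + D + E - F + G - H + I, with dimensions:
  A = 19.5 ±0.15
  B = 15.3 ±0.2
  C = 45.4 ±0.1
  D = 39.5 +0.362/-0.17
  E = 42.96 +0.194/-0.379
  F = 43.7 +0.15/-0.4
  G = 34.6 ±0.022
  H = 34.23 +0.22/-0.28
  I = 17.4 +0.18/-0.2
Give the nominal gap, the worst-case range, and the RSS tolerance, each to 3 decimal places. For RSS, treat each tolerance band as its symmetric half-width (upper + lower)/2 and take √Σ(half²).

Stack each dimension's contribution:
  -A: nom -19.500 → Σnom=-19.500; wc +0.150/-0.150 → slack +0.150/-0.150; half-tol=0.150, Σhalf²=0.022500
  -B: nom -15.300 → Σnom=-34.800; wc +0.200/-0.200 → slack +0.350/-0.350; half-tol=0.200, Σhalf²=0.062500
  +C: nom +45.400 → Σnom=10.600; wc +0.100/-0.100 → slack +0.450/-0.450; half-tol=0.100, Σhalf²=0.072500
  +D: nom +39.500 → Σnom=50.100; wc +0.362/-0.170 → slack +0.812/-0.620; half-tol=0.266, Σhalf²=0.143256
  +E: nom +42.960 → Σnom=93.060; wc +0.194/-0.379 → slack +1.006/-0.999; half-tol=0.286, Σhalf²=0.225338
  -F: nom -43.700 → Σnom=49.360; wc +0.400/-0.150 → slack +1.406/-1.149; half-tol=0.275, Σhalf²=0.300963
  +G: nom +34.600 → Σnom=83.960; wc +0.022/-0.022 → slack +1.428/-1.171; half-tol=0.022, Σhalf²=0.301447
  -H: nom -34.230 → Σnom=49.730; wc +0.280/-0.220 → slack +1.708/-1.391; half-tol=0.250, Σhalf²=0.363947
  +I: nom +17.400 → Σnom=67.130; wc +0.180/-0.200 → slack +1.888/-1.591; half-tol=0.190, Σhalf²=0.400047
Nominal = 67.130. Worst-case = [67.130 - 1.591, 67.130 + 1.888] = [65.539, 69.018]. RSS = √0.400047 = 0.632.

nominal=67.130 wc=[65.539,69.018] rss=0.632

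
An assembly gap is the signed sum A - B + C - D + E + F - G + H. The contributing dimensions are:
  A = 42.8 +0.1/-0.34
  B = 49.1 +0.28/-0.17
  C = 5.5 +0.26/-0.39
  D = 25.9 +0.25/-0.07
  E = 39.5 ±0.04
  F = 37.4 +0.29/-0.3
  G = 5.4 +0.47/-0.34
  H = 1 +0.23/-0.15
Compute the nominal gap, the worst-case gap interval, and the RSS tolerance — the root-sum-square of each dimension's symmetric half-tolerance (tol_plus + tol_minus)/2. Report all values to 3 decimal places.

Stack each dimension's contribution:
  +A: nom +42.800 → Σnom=42.800; wc +0.100/-0.340 → slack +0.100/-0.340; half-tol=0.220, Σhalf²=0.048400
  -B: nom -49.100 → Σnom=-6.300; wc +0.170/-0.280 → slack +0.270/-0.620; half-tol=0.225, Σhalf²=0.099025
  +C: nom +5.500 → Σnom=-0.800; wc +0.260/-0.390 → slack +0.530/-1.010; half-tol=0.325, Σhalf²=0.204650
  -D: nom -25.900 → Σnom=-26.700; wc +0.070/-0.250 → slack +0.600/-1.260; half-tol=0.160, Σhalf²=0.230250
  +E: nom +39.500 → Σnom=12.800; wc +0.040/-0.040 → slack +0.640/-1.300; half-tol=0.040, Σhalf²=0.231850
  +F: nom +37.400 → Σnom=50.200; wc +0.290/-0.300 → slack +0.930/-1.600; half-tol=0.295, Σhalf²=0.318875
  -G: nom -5.400 → Σnom=44.800; wc +0.340/-0.470 → slack +1.270/-2.070; half-tol=0.405, Σhalf²=0.482900
  +H: nom +1.000 → Σnom=45.800; wc +0.230/-0.150 → slack +1.500/-2.220; half-tol=0.190, Σhalf²=0.519000
Nominal = 45.800. Worst-case = [45.800 - 2.220, 45.800 + 1.500] = [43.580, 47.300]. RSS = √0.519000 = 0.720.

nominal=45.800 wc=[43.580,47.300] rss=0.720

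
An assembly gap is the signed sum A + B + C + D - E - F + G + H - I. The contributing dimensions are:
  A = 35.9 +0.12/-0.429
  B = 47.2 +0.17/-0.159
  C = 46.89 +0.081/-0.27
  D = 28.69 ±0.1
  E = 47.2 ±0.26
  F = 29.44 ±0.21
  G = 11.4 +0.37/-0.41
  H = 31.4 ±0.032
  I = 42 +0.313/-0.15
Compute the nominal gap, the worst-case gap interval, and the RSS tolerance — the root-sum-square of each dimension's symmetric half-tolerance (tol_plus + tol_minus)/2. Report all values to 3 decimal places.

nominal=82.840 wc=[80.657,84.333] rss=0.679

Stack each dimension's contribution:
  +A: nom +35.900 → Σnom=35.900; wc +0.120/-0.429 → slack +0.120/-0.429; half-tol=0.274, Σhalf²=0.075350
  +B: nom +47.200 → Σnom=83.100; wc +0.170/-0.159 → slack +0.290/-0.588; half-tol=0.165, Σhalf²=0.102410
  +C: nom +46.890 → Σnom=129.990; wc +0.081/-0.270 → slack +0.371/-0.858; half-tol=0.176, Σhalf²=0.133211
  +D: nom +28.690 → Σnom=158.680; wc +0.100/-0.100 → slack +0.471/-0.958; half-tol=0.100, Σhalf²=0.143211
  -E: nom -47.200 → Σnom=111.480; wc +0.260/-0.260 → slack +0.731/-1.218; half-tol=0.260, Σhalf²=0.210811
  -F: nom -29.440 → Σnom=82.040; wc +0.210/-0.210 → slack +0.941/-1.428; half-tol=0.210, Σhalf²=0.254911
  +G: nom +11.400 → Σnom=93.440; wc +0.370/-0.410 → slack +1.311/-1.838; half-tol=0.390, Σhalf²=0.407011
  +H: nom +31.400 → Σnom=124.840; wc +0.032/-0.032 → slack +1.343/-1.870; half-tol=0.032, Σhalf²=0.408035
  -I: nom -42.000 → Σnom=82.840; wc +0.150/-0.313 → slack +1.493/-2.183; half-tol=0.231, Σhalf²=0.461627
Nominal = 82.840. Worst-case = [82.840 - 2.183, 82.840 + 1.493] = [80.657, 84.333]. RSS = √0.461627 = 0.679.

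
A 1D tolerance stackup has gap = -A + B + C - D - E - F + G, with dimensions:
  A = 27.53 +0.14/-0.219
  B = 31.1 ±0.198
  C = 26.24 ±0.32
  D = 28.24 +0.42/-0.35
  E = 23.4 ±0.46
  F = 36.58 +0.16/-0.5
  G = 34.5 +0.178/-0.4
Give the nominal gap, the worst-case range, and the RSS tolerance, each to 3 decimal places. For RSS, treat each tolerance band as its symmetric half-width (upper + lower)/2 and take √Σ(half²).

nominal=-23.910 wc=[-26.008,-21.685] rss=0.852

Stack each dimension's contribution:
  -A: nom -27.530 → Σnom=-27.530; wc +0.219/-0.140 → slack +0.219/-0.140; half-tol=0.179, Σhalf²=0.032220
  +B: nom +31.100 → Σnom=3.570; wc +0.198/-0.198 → slack +0.417/-0.338; half-tol=0.198, Σhalf²=0.071424
  +C: nom +26.240 → Σnom=29.810; wc +0.320/-0.320 → slack +0.737/-0.658; half-tol=0.320, Σhalf²=0.173824
  -D: nom -28.240 → Σnom=1.570; wc +0.350/-0.420 → slack +1.087/-1.078; half-tol=0.385, Σhalf²=0.322049
  -E: nom -23.400 → Σnom=-21.830; wc +0.460/-0.460 → slack +1.547/-1.538; half-tol=0.460, Σhalf²=0.533649
  -F: nom -36.580 → Σnom=-58.410; wc +0.500/-0.160 → slack +2.047/-1.698; half-tol=0.330, Σhalf²=0.642549
  +G: nom +34.500 → Σnom=-23.910; wc +0.178/-0.400 → slack +2.225/-2.098; half-tol=0.289, Σhalf²=0.726070
Nominal = -23.910. Worst-case = [-23.910 - 2.098, -23.910 + 2.225] = [-26.008, -21.685]. RSS = √0.726070 = 0.852.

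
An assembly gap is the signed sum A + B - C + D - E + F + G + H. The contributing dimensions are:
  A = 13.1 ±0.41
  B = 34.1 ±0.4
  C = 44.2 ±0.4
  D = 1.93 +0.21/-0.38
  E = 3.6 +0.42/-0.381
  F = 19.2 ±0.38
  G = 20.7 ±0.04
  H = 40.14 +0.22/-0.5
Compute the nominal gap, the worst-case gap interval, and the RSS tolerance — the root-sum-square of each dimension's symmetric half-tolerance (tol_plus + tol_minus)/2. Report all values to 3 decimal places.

nominal=81.370 wc=[78.440,83.811] rss=1.006

Stack each dimension's contribution:
  +A: nom +13.100 → Σnom=13.100; wc +0.410/-0.410 → slack +0.410/-0.410; half-tol=0.410, Σhalf²=0.168100
  +B: nom +34.100 → Σnom=47.200; wc +0.400/-0.400 → slack +0.810/-0.810; half-tol=0.400, Σhalf²=0.328100
  -C: nom -44.200 → Σnom=3.000; wc +0.400/-0.400 → slack +1.210/-1.210; half-tol=0.400, Σhalf²=0.488100
  +D: nom +1.930 → Σnom=4.930; wc +0.210/-0.380 → slack +1.420/-1.590; half-tol=0.295, Σhalf²=0.575125
  -E: nom -3.600 → Σnom=1.330; wc +0.381/-0.420 → slack +1.801/-2.010; half-tol=0.400, Σhalf²=0.735525
  +F: nom +19.200 → Σnom=20.530; wc +0.380/-0.380 → slack +2.181/-2.390; half-tol=0.380, Σhalf²=0.879925
  +G: nom +20.700 → Σnom=41.230; wc +0.040/-0.040 → slack +2.221/-2.430; half-tol=0.040, Σhalf²=0.881525
  +H: nom +40.140 → Σnom=81.370; wc +0.220/-0.500 → slack +2.441/-2.930; half-tol=0.360, Σhalf²=1.011125
Nominal = 81.370. Worst-case = [81.370 - 2.930, 81.370 + 2.441] = [78.440, 83.811]. RSS = √1.011125 = 1.006.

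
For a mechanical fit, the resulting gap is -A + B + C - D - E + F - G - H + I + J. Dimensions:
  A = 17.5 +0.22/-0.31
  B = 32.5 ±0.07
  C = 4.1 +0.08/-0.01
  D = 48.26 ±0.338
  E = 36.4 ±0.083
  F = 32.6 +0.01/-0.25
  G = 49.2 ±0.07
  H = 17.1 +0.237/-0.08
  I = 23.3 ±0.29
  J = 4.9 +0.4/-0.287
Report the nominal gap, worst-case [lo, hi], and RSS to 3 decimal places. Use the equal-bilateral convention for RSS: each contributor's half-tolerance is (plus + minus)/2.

nominal=-71.060 wc=[-72.915,-69.329] rss=0.669

Stack each dimension's contribution:
  -A: nom -17.500 → Σnom=-17.500; wc +0.310/-0.220 → slack +0.310/-0.220; half-tol=0.265, Σhalf²=0.070225
  +B: nom +32.500 → Σnom=15.000; wc +0.070/-0.070 → slack +0.380/-0.290; half-tol=0.070, Σhalf²=0.075125
  +C: nom +4.100 → Σnom=19.100; wc +0.080/-0.010 → slack +0.460/-0.300; half-tol=0.045, Σhalf²=0.077150
  -D: nom -48.260 → Σnom=-29.160; wc +0.338/-0.338 → slack +0.798/-0.638; half-tol=0.338, Σhalf²=0.191394
  -E: nom -36.400 → Σnom=-65.560; wc +0.083/-0.083 → slack +0.881/-0.721; half-tol=0.083, Σhalf²=0.198283
  +F: nom +32.600 → Σnom=-32.960; wc +0.010/-0.250 → slack +0.891/-0.971; half-tol=0.130, Σhalf²=0.215183
  -G: nom -49.200 → Σnom=-82.160; wc +0.070/-0.070 → slack +0.961/-1.041; half-tol=0.070, Σhalf²=0.220083
  -H: nom -17.100 → Σnom=-99.260; wc +0.080/-0.237 → slack +1.041/-1.278; half-tol=0.159, Σhalf²=0.245205
  +I: nom +23.300 → Σnom=-75.960; wc +0.290/-0.290 → slack +1.331/-1.568; half-tol=0.290, Σhalf²=0.329305
  +J: nom +4.900 → Σnom=-71.060; wc +0.400/-0.287 → slack +1.731/-1.855; half-tol=0.344, Σhalf²=0.447298
Nominal = -71.060. Worst-case = [-71.060 - 1.855, -71.060 + 1.731] = [-72.915, -69.329]. RSS = √0.447298 = 0.669.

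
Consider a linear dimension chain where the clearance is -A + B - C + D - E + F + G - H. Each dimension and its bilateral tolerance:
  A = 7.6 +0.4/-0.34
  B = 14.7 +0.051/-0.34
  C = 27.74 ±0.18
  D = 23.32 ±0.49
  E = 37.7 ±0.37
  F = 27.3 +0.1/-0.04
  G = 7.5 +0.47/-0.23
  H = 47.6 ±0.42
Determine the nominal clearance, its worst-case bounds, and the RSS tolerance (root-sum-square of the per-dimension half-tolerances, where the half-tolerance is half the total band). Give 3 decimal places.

nominal=-47.820 wc=[-50.290,-45.399] rss=0.943

Stack each dimension's contribution:
  -A: nom -7.600 → Σnom=-7.600; wc +0.340/-0.400 → slack +0.340/-0.400; half-tol=0.370, Σhalf²=0.136900
  +B: nom +14.700 → Σnom=7.100; wc +0.051/-0.340 → slack +0.391/-0.740; half-tol=0.196, Σhalf²=0.175120
  -C: nom -27.740 → Σnom=-20.640; wc +0.180/-0.180 → slack +0.571/-0.920; half-tol=0.180, Σhalf²=0.207520
  +D: nom +23.320 → Σnom=2.680; wc +0.490/-0.490 → slack +1.061/-1.410; half-tol=0.490, Σhalf²=0.447620
  -E: nom -37.700 → Σnom=-35.020; wc +0.370/-0.370 → slack +1.431/-1.780; half-tol=0.370, Σhalf²=0.584520
  +F: nom +27.300 → Σnom=-7.720; wc +0.100/-0.040 → slack +1.531/-1.820; half-tol=0.070, Σhalf²=0.589420
  +G: nom +7.500 → Σnom=-0.220; wc +0.470/-0.230 → slack +2.001/-2.050; half-tol=0.350, Σhalf²=0.711920
  -H: nom -47.600 → Σnom=-47.820; wc +0.420/-0.420 → slack +2.421/-2.470; half-tol=0.420, Σhalf²=0.888320
Nominal = -47.820. Worst-case = [-47.820 - 2.470, -47.820 + 2.421] = [-50.290, -45.399]. RSS = √0.888320 = 0.943.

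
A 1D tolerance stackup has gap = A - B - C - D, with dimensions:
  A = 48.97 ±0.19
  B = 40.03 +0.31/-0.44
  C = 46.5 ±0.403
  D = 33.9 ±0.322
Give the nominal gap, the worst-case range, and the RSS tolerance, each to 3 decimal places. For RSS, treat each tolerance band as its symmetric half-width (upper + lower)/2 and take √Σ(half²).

Stack each dimension's contribution:
  +A: nom +48.970 → Σnom=48.970; wc +0.190/-0.190 → slack +0.190/-0.190; half-tol=0.190, Σhalf²=0.036100
  -B: nom -40.030 → Σnom=8.940; wc +0.440/-0.310 → slack +0.630/-0.500; half-tol=0.375, Σhalf²=0.176725
  -C: nom -46.500 → Σnom=-37.560; wc +0.403/-0.403 → slack +1.033/-0.903; half-tol=0.403, Σhalf²=0.339134
  -D: nom -33.900 → Σnom=-71.460; wc +0.322/-0.322 → slack +1.355/-1.225; half-tol=0.322, Σhalf²=0.442818
Nominal = -71.460. Worst-case = [-71.460 - 1.225, -71.460 + 1.355] = [-72.685, -70.105]. RSS = √0.442818 = 0.665.

nominal=-71.460 wc=[-72.685,-70.105] rss=0.665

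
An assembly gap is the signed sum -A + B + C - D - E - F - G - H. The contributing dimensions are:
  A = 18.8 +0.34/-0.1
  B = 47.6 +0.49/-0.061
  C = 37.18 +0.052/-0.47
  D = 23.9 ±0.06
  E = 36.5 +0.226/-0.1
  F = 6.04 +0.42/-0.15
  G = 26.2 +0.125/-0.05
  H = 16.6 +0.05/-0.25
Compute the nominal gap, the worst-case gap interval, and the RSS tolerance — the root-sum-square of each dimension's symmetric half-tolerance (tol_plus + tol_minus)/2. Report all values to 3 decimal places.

nominal=-43.260 wc=[-45.012,-42.008] rss=0.578

Stack each dimension's contribution:
  -A: nom -18.800 → Σnom=-18.800; wc +0.100/-0.340 → slack +0.100/-0.340; half-tol=0.220, Σhalf²=0.048400
  +B: nom +47.600 → Σnom=28.800; wc +0.490/-0.061 → slack +0.590/-0.401; half-tol=0.275, Σhalf²=0.124300
  +C: nom +37.180 → Σnom=65.980; wc +0.052/-0.470 → slack +0.642/-0.871; half-tol=0.261, Σhalf²=0.192421
  -D: nom -23.900 → Σnom=42.080; wc +0.060/-0.060 → slack +0.702/-0.931; half-tol=0.060, Σhalf²=0.196021
  -E: nom -36.500 → Σnom=5.580; wc +0.100/-0.226 → slack +0.802/-1.157; half-tol=0.163, Σhalf²=0.222590
  -F: nom -6.040 → Σnom=-0.460; wc +0.150/-0.420 → slack +0.952/-1.577; half-tol=0.285, Σhalf²=0.303815
  -G: nom -26.200 → Σnom=-26.660; wc +0.050/-0.125 → slack +1.002/-1.702; half-tol=0.087, Σhalf²=0.311471
  -H: nom -16.600 → Σnom=-43.260; wc +0.250/-0.050 → slack +1.252/-1.752; half-tol=0.150, Σhalf²=0.333971
Nominal = -43.260. Worst-case = [-43.260 - 1.752, -43.260 + 1.252] = [-45.012, -42.008]. RSS = √0.333971 = 0.578.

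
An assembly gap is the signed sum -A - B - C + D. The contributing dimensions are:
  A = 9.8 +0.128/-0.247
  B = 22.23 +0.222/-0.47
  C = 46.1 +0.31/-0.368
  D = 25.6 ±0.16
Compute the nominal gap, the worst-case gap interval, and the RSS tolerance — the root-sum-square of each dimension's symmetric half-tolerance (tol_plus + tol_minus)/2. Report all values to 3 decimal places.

Stack each dimension's contribution:
  -A: nom -9.800 → Σnom=-9.800; wc +0.247/-0.128 → slack +0.247/-0.128; half-tol=0.188, Σhalf²=0.035156
  -B: nom -22.230 → Σnom=-32.030; wc +0.470/-0.222 → slack +0.717/-0.350; half-tol=0.346, Σhalf²=0.154872
  -C: nom -46.100 → Σnom=-78.130; wc +0.368/-0.310 → slack +1.085/-0.660; half-tol=0.339, Σhalf²=0.269793
  +D: nom +25.600 → Σnom=-52.530; wc +0.160/-0.160 → slack +1.245/-0.820; half-tol=0.160, Σhalf²=0.295393
Nominal = -52.530. Worst-case = [-52.530 - 0.820, -52.530 + 1.245] = [-53.350, -51.285]. RSS = √0.295393 = 0.544.

nominal=-52.530 wc=[-53.350,-51.285] rss=0.544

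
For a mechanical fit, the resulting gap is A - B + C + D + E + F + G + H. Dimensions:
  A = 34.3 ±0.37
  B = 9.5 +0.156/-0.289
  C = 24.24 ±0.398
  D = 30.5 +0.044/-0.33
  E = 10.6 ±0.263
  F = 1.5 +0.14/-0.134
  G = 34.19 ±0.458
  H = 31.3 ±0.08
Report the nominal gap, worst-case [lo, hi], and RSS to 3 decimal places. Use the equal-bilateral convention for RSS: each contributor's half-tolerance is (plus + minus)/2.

nominal=157.130 wc=[154.941,159.172] rss=0.827

Stack each dimension's contribution:
  +A: nom +34.300 → Σnom=34.300; wc +0.370/-0.370 → slack +0.370/-0.370; half-tol=0.370, Σhalf²=0.136900
  -B: nom -9.500 → Σnom=24.800; wc +0.289/-0.156 → slack +0.659/-0.526; half-tol=0.222, Σhalf²=0.186406
  +C: nom +24.240 → Σnom=49.040; wc +0.398/-0.398 → slack +1.057/-0.924; half-tol=0.398, Σhalf²=0.344810
  +D: nom +30.500 → Σnom=79.540; wc +0.044/-0.330 → slack +1.101/-1.254; half-tol=0.187, Σhalf²=0.379779
  +E: nom +10.600 → Σnom=90.140; wc +0.263/-0.263 → slack +1.364/-1.517; half-tol=0.263, Σhalf²=0.448948
  +F: nom +1.500 → Σnom=91.640; wc +0.140/-0.134 → slack +1.504/-1.651; half-tol=0.137, Σhalf²=0.467717
  +G: nom +34.190 → Σnom=125.830; wc +0.458/-0.458 → slack +1.962/-2.109; half-tol=0.458, Σhalf²=0.677481
  +H: nom +31.300 → Σnom=157.130; wc +0.080/-0.080 → slack +2.042/-2.189; half-tol=0.080, Σhalf²=0.683881
Nominal = 157.130. Worst-case = [157.130 - 2.189, 157.130 + 2.042] = [154.941, 159.172]. RSS = √0.683881 = 0.827.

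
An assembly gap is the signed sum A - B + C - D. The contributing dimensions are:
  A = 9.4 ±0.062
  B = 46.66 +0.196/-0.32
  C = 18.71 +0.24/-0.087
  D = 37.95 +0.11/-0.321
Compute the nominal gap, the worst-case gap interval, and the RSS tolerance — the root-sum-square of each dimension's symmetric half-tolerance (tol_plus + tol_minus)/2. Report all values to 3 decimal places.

nominal=-56.500 wc=[-56.955,-55.557] rss=0.379

Stack each dimension's contribution:
  +A: nom +9.400 → Σnom=9.400; wc +0.062/-0.062 → slack +0.062/-0.062; half-tol=0.062, Σhalf²=0.003844
  -B: nom -46.660 → Σnom=-37.260; wc +0.320/-0.196 → slack +0.382/-0.258; half-tol=0.258, Σhalf²=0.070408
  +C: nom +18.710 → Σnom=-18.550; wc +0.240/-0.087 → slack +0.622/-0.345; half-tol=0.163, Σhalf²=0.097140
  -D: nom -37.950 → Σnom=-56.500; wc +0.321/-0.110 → slack +0.943/-0.455; half-tol=0.215, Σhalf²=0.143580
Nominal = -56.500. Worst-case = [-56.500 - 0.455, -56.500 + 0.943] = [-56.955, -55.557]. RSS = √0.143580 = 0.379.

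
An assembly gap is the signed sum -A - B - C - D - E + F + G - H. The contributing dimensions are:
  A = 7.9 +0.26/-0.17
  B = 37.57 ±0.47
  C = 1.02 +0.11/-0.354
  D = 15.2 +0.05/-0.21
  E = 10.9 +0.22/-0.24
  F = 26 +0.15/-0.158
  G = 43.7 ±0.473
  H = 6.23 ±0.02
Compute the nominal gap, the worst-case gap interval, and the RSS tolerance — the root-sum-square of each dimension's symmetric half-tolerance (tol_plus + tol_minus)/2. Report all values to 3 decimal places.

Stack each dimension's contribution:
  -A: nom -7.900 → Σnom=-7.900; wc +0.170/-0.260 → slack +0.170/-0.260; half-tol=0.215, Σhalf²=0.046225
  -B: nom -37.570 → Σnom=-45.470; wc +0.470/-0.470 → slack +0.640/-0.730; half-tol=0.470, Σhalf²=0.267125
  -C: nom -1.020 → Σnom=-46.490; wc +0.354/-0.110 → slack +0.994/-0.840; half-tol=0.232, Σhalf²=0.320949
  -D: nom -15.200 → Σnom=-61.690; wc +0.210/-0.050 → slack +1.204/-0.890; half-tol=0.130, Σhalf²=0.337849
  -E: nom -10.900 → Σnom=-72.590; wc +0.240/-0.220 → slack +1.444/-1.110; half-tol=0.230, Σhalf²=0.390749
  +F: nom +26.000 → Σnom=-46.590; wc +0.150/-0.158 → slack +1.594/-1.268; half-tol=0.154, Σhalf²=0.414465
  +G: nom +43.700 → Σnom=-2.890; wc +0.473/-0.473 → slack +2.067/-1.741; half-tol=0.473, Σhalf²=0.638194
  -H: nom -6.230 → Σnom=-9.120; wc +0.020/-0.020 → slack +2.087/-1.761; half-tol=0.020, Σhalf²=0.638594
Nominal = -9.120. Worst-case = [-9.120 - 1.761, -9.120 + 2.087] = [-10.881, -7.033]. RSS = √0.638594 = 0.799.

nominal=-9.120 wc=[-10.881,-7.033] rss=0.799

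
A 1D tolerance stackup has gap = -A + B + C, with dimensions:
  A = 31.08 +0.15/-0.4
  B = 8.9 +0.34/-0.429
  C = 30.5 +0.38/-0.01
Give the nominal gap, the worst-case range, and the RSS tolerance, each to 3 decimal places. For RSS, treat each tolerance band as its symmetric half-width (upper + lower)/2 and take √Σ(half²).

Stack each dimension's contribution:
  -A: nom -31.080 → Σnom=-31.080; wc +0.400/-0.150 → slack +0.400/-0.150; half-tol=0.275, Σhalf²=0.075625
  +B: nom +8.900 → Σnom=-22.180; wc +0.340/-0.429 → slack +0.740/-0.579; half-tol=0.385, Σhalf²=0.223465
  +C: nom +30.500 → Σnom=8.320; wc +0.380/-0.010 → slack +1.120/-0.589; half-tol=0.195, Σhalf²=0.261490
Nominal = 8.320. Worst-case = [8.320 - 0.589, 8.320 + 1.120] = [7.731, 9.440]. RSS = √0.261490 = 0.511.

nominal=8.320 wc=[7.731,9.440] rss=0.511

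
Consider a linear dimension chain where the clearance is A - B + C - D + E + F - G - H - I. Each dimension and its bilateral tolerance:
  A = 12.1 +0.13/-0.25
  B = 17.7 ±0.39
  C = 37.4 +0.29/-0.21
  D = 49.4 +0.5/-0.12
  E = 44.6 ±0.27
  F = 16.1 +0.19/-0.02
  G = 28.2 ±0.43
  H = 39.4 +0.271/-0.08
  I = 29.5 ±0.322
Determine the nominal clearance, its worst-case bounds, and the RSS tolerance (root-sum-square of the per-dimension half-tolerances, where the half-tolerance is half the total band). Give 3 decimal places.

Stack each dimension's contribution:
  +A: nom +12.100 → Σnom=12.100; wc +0.130/-0.250 → slack +0.130/-0.250; half-tol=0.190, Σhalf²=0.036100
  -B: nom -17.700 → Σnom=-5.600; wc +0.390/-0.390 → slack +0.520/-0.640; half-tol=0.390, Σhalf²=0.188200
  +C: nom +37.400 → Σnom=31.800; wc +0.290/-0.210 → slack +0.810/-0.850; half-tol=0.250, Σhalf²=0.250700
  -D: nom -49.400 → Σnom=-17.600; wc +0.120/-0.500 → slack +0.930/-1.350; half-tol=0.310, Σhalf²=0.346800
  +E: nom +44.600 → Σnom=27.000; wc +0.270/-0.270 → slack +1.200/-1.620; half-tol=0.270, Σhalf²=0.419700
  +F: nom +16.100 → Σnom=43.100; wc +0.190/-0.020 → slack +1.390/-1.640; half-tol=0.105, Σhalf²=0.430725
  -G: nom -28.200 → Σnom=14.900; wc +0.430/-0.430 → slack +1.820/-2.070; half-tol=0.430, Σhalf²=0.615625
  -H: nom -39.400 → Σnom=-24.500; wc +0.080/-0.271 → slack +1.900/-2.341; half-tol=0.176, Σhalf²=0.646425
  -I: nom -29.500 → Σnom=-54.000; wc +0.322/-0.322 → slack +2.222/-2.663; half-tol=0.322, Σhalf²=0.750109
Nominal = -54.000. Worst-case = [-54.000 - 2.663, -54.000 + 2.222] = [-56.663, -51.778]. RSS = √0.750109 = 0.866.

nominal=-54.000 wc=[-56.663,-51.778] rss=0.866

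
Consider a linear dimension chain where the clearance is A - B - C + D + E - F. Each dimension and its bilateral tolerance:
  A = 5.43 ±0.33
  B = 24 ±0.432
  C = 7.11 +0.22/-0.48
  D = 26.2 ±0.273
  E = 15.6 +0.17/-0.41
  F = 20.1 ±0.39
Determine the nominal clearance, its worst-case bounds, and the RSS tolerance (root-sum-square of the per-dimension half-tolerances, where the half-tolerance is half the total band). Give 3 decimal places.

Stack each dimension's contribution:
  +A: nom +5.430 → Σnom=5.430; wc +0.330/-0.330 → slack +0.330/-0.330; half-tol=0.330, Σhalf²=0.108900
  -B: nom -24.000 → Σnom=-18.570; wc +0.432/-0.432 → slack +0.762/-0.762; half-tol=0.432, Σhalf²=0.295524
  -C: nom -7.110 → Σnom=-25.680; wc +0.480/-0.220 → slack +1.242/-0.982; half-tol=0.350, Σhalf²=0.418024
  +D: nom +26.200 → Σnom=0.520; wc +0.273/-0.273 → slack +1.515/-1.255; half-tol=0.273, Σhalf²=0.492553
  +E: nom +15.600 → Σnom=16.120; wc +0.170/-0.410 → slack +1.685/-1.665; half-tol=0.290, Σhalf²=0.576653
  -F: nom -20.100 → Σnom=-3.980; wc +0.390/-0.390 → slack +2.075/-2.055; half-tol=0.390, Σhalf²=0.728753
Nominal = -3.980. Worst-case = [-3.980 - 2.055, -3.980 + 2.075] = [-6.035, -1.905]. RSS = √0.728753 = 0.854.

nominal=-3.980 wc=[-6.035,-1.905] rss=0.854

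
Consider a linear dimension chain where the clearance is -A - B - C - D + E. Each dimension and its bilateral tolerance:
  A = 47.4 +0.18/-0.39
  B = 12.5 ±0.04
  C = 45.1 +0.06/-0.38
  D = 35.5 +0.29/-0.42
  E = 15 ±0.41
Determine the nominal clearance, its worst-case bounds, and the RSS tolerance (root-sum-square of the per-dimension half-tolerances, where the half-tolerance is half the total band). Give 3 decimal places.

nominal=-125.500 wc=[-126.480,-123.860] rss=0.652

Stack each dimension's contribution:
  -A: nom -47.400 → Σnom=-47.400; wc +0.390/-0.180 → slack +0.390/-0.180; half-tol=0.285, Σhalf²=0.081225
  -B: nom -12.500 → Σnom=-59.900; wc +0.040/-0.040 → slack +0.430/-0.220; half-tol=0.040, Σhalf²=0.082825
  -C: nom -45.100 → Σnom=-105.000; wc +0.380/-0.060 → slack +0.810/-0.280; half-tol=0.220, Σhalf²=0.131225
  -D: nom -35.500 → Σnom=-140.500; wc +0.420/-0.290 → slack +1.230/-0.570; half-tol=0.355, Σhalf²=0.257250
  +E: nom +15.000 → Σnom=-125.500; wc +0.410/-0.410 → slack +1.640/-0.980; half-tol=0.410, Σhalf²=0.425350
Nominal = -125.500. Worst-case = [-125.500 - 0.980, -125.500 + 1.640] = [-126.480, -123.860]. RSS = √0.425350 = 0.652.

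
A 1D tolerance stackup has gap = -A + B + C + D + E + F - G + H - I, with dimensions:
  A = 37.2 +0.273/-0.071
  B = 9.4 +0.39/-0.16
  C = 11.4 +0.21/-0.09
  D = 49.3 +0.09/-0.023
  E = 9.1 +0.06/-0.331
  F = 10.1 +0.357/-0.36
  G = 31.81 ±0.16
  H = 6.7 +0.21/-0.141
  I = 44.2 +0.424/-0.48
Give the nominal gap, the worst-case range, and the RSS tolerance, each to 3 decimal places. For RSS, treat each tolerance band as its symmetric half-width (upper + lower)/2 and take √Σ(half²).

Stack each dimension's contribution:
  -A: nom -37.200 → Σnom=-37.200; wc +0.071/-0.273 → slack +0.071/-0.273; half-tol=0.172, Σhalf²=0.029584
  +B: nom +9.400 → Σnom=-27.800; wc +0.390/-0.160 → slack +0.461/-0.433; half-tol=0.275, Σhalf²=0.105209
  +C: nom +11.400 → Σnom=-16.400; wc +0.210/-0.090 → slack +0.671/-0.523; half-tol=0.150, Σhalf²=0.127709
  +D: nom +49.300 → Σnom=32.900; wc +0.090/-0.023 → slack +0.761/-0.546; half-tol=0.056, Σhalf²=0.130901
  +E: nom +9.100 → Σnom=42.000; wc +0.060/-0.331 → slack +0.821/-0.877; half-tol=0.196, Σhalf²=0.169122
  +F: nom +10.100 → Σnom=52.100; wc +0.357/-0.360 → slack +1.178/-1.237; half-tol=0.358, Σhalf²=0.297644
  -G: nom -31.810 → Σnom=20.290; wc +0.160/-0.160 → slack +1.338/-1.397; half-tol=0.160, Σhalf²=0.323244
  +H: nom +6.700 → Σnom=26.990; wc +0.210/-0.141 → slack +1.548/-1.538; half-tol=0.175, Σhalf²=0.354044
  -I: nom -44.200 → Σnom=-17.210; wc +0.480/-0.424 → slack +2.028/-1.962; half-tol=0.452, Σhalf²=0.558348
Nominal = -17.210. Worst-case = [-17.210 - 1.962, -17.210 + 2.028] = [-19.172, -15.182]. RSS = √0.558348 = 0.747.

nominal=-17.210 wc=[-19.172,-15.182] rss=0.747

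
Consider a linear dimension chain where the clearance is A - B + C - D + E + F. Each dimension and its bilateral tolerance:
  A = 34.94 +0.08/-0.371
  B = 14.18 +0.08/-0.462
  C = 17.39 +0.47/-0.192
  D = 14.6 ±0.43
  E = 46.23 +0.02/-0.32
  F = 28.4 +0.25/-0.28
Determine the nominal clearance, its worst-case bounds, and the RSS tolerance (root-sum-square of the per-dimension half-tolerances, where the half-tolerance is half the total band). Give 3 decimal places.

Stack each dimension's contribution:
  +A: nom +34.940 → Σnom=34.940; wc +0.080/-0.371 → slack +0.080/-0.371; half-tol=0.226, Σhalf²=0.050850
  -B: nom -14.180 → Σnom=20.760; wc +0.462/-0.080 → slack +0.542/-0.451; half-tol=0.271, Σhalf²=0.124291
  +C: nom +17.390 → Σnom=38.150; wc +0.470/-0.192 → slack +1.012/-0.643; half-tol=0.331, Σhalf²=0.233852
  -D: nom -14.600 → Σnom=23.550; wc +0.430/-0.430 → slack +1.442/-1.073; half-tol=0.430, Σhalf²=0.418752
  +E: nom +46.230 → Σnom=69.780; wc +0.020/-0.320 → slack +1.462/-1.393; half-tol=0.170, Σhalf²=0.447652
  +F: nom +28.400 → Σnom=98.180; wc +0.250/-0.280 → slack +1.712/-1.673; half-tol=0.265, Σhalf²=0.517877
Nominal = 98.180. Worst-case = [98.180 - 1.673, 98.180 + 1.712] = [96.507, 99.892]. RSS = √0.517877 = 0.720.

nominal=98.180 wc=[96.507,99.892] rss=0.720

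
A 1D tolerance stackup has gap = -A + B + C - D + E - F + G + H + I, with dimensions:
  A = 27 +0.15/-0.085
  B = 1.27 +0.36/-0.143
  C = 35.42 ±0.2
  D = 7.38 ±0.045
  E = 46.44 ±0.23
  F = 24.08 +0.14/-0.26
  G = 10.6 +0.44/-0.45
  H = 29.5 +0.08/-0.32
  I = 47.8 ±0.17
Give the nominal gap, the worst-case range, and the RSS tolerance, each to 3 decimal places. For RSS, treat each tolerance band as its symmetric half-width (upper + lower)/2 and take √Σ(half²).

Stack each dimension's contribution:
  -A: nom -27.000 → Σnom=-27.000; wc +0.085/-0.150 → slack +0.085/-0.150; half-tol=0.117, Σhalf²=0.013806
  +B: nom +1.270 → Σnom=-25.730; wc +0.360/-0.143 → slack +0.445/-0.293; half-tol=0.252, Σhalf²=0.077059
  +C: nom +35.420 → Σnom=9.690; wc +0.200/-0.200 → slack +0.645/-0.493; half-tol=0.200, Σhalf²=0.117059
  -D: nom -7.380 → Σnom=2.310; wc +0.045/-0.045 → slack +0.690/-0.538; half-tol=0.045, Σhalf²=0.119084
  +E: nom +46.440 → Σnom=48.750; wc +0.230/-0.230 → slack +0.920/-0.768; half-tol=0.230, Σhalf²=0.171984
  -F: nom -24.080 → Σnom=24.670; wc +0.260/-0.140 → slack +1.180/-0.908; half-tol=0.200, Σhalf²=0.211984
  +G: nom +10.600 → Σnom=35.270; wc +0.440/-0.450 → slack +1.620/-1.358; half-tol=0.445, Σhalf²=0.410008
  +H: nom +29.500 → Σnom=64.770; wc +0.080/-0.320 → slack +1.700/-1.678; half-tol=0.200, Σhalf²=0.450009
  +I: nom +47.800 → Σnom=112.570; wc +0.170/-0.170 → slack +1.870/-1.848; half-tol=0.170, Σhalf²=0.478909
Nominal = 112.570. Worst-case = [112.570 - 1.848, 112.570 + 1.870] = [110.722, 114.440]. RSS = √0.478909 = 0.692.

nominal=112.570 wc=[110.722,114.440] rss=0.692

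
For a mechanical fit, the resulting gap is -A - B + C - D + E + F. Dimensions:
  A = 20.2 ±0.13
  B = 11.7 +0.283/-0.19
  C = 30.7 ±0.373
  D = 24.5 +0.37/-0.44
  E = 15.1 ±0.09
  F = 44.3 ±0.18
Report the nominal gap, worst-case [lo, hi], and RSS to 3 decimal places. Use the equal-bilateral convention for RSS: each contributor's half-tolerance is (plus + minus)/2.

nominal=33.700 wc=[32.274,35.103] rss=0.645

Stack each dimension's contribution:
  -A: nom -20.200 → Σnom=-20.200; wc +0.130/-0.130 → slack +0.130/-0.130; half-tol=0.130, Σhalf²=0.016900
  -B: nom -11.700 → Σnom=-31.900; wc +0.190/-0.283 → slack +0.320/-0.413; half-tol=0.236, Σhalf²=0.072832
  +C: nom +30.700 → Σnom=-1.200; wc +0.373/-0.373 → slack +0.693/-0.786; half-tol=0.373, Σhalf²=0.211961
  -D: nom -24.500 → Σnom=-25.700; wc +0.440/-0.370 → slack +1.133/-1.156; half-tol=0.405, Σhalf²=0.375986
  +E: nom +15.100 → Σnom=-10.600; wc +0.090/-0.090 → slack +1.223/-1.246; half-tol=0.090, Σhalf²=0.384086
  +F: nom +44.300 → Σnom=33.700; wc +0.180/-0.180 → slack +1.403/-1.426; half-tol=0.180, Σhalf²=0.416486
Nominal = 33.700. Worst-case = [33.700 - 1.426, 33.700 + 1.403] = [32.274, 35.103]. RSS = √0.416486 = 0.645.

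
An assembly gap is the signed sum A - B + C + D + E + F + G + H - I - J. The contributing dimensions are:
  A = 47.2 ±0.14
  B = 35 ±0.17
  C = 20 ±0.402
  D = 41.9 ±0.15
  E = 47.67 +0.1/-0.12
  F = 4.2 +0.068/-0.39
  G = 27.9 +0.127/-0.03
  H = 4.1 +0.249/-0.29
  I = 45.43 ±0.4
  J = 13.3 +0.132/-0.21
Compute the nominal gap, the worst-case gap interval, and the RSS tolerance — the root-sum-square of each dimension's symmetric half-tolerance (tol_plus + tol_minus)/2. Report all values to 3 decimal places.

Stack each dimension's contribution:
  +A: nom +47.200 → Σnom=47.200; wc +0.140/-0.140 → slack +0.140/-0.140; half-tol=0.140, Σhalf²=0.019600
  -B: nom -35.000 → Σnom=12.200; wc +0.170/-0.170 → slack +0.310/-0.310; half-tol=0.170, Σhalf²=0.048500
  +C: nom +20.000 → Σnom=32.200; wc +0.402/-0.402 → slack +0.712/-0.712; half-tol=0.402, Σhalf²=0.210104
  +D: nom +41.900 → Σnom=74.100; wc +0.150/-0.150 → slack +0.862/-0.862; half-tol=0.150, Σhalf²=0.232604
  +E: nom +47.670 → Σnom=121.770; wc +0.100/-0.120 → slack +0.962/-0.982; half-tol=0.110, Σhalf²=0.244704
  +F: nom +4.200 → Σnom=125.970; wc +0.068/-0.390 → slack +1.030/-1.372; half-tol=0.229, Σhalf²=0.297145
  +G: nom +27.900 → Σnom=153.870; wc +0.127/-0.030 → slack +1.157/-1.402; half-tol=0.079, Σhalf²=0.303307
  +H: nom +4.100 → Σnom=157.970; wc +0.249/-0.290 → slack +1.406/-1.692; half-tol=0.269, Σhalf²=0.375938
  -I: nom -45.430 → Σnom=112.540; wc +0.400/-0.400 → slack +1.806/-2.092; half-tol=0.400, Σhalf²=0.535938
  -J: nom -13.300 → Σnom=99.240; wc +0.210/-0.132 → slack +2.016/-2.224; half-tol=0.171, Σhalf²=0.565179
Nominal = 99.240. Worst-case = [99.240 - 2.224, 99.240 + 2.016] = [97.016, 101.256]. RSS = √0.565179 = 0.752.

nominal=99.240 wc=[97.016,101.256] rss=0.752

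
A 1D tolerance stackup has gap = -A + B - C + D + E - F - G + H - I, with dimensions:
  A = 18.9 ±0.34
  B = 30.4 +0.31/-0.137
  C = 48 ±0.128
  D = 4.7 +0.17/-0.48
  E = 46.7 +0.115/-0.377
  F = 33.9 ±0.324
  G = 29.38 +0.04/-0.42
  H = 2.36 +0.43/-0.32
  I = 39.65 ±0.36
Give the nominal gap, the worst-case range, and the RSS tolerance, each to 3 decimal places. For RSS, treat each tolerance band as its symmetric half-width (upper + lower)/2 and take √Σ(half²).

nominal=-85.670 wc=[-88.176,-83.073] rss=0.881

Stack each dimension's contribution:
  -A: nom -18.900 → Σnom=-18.900; wc +0.340/-0.340 → slack +0.340/-0.340; half-tol=0.340, Σhalf²=0.115600
  +B: nom +30.400 → Σnom=11.500; wc +0.310/-0.137 → slack +0.650/-0.477; half-tol=0.224, Σhalf²=0.165552
  -C: nom -48.000 → Σnom=-36.500; wc +0.128/-0.128 → slack +0.778/-0.605; half-tol=0.128, Σhalf²=0.181936
  +D: nom +4.700 → Σnom=-31.800; wc +0.170/-0.480 → slack +0.948/-1.085; half-tol=0.325, Σhalf²=0.287561
  +E: nom +46.700 → Σnom=14.900; wc +0.115/-0.377 → slack +1.063/-1.462; half-tol=0.246, Σhalf²=0.348077
  -F: nom -33.900 → Σnom=-19.000; wc +0.324/-0.324 → slack +1.387/-1.786; half-tol=0.324, Σhalf²=0.453053
  -G: nom -29.380 → Σnom=-48.380; wc +0.420/-0.040 → slack +1.807/-1.826; half-tol=0.230, Σhalf²=0.505953
  +H: nom +2.360 → Σnom=-46.020; wc +0.430/-0.320 → slack +2.237/-2.146; half-tol=0.375, Σhalf²=0.646578
  -I: nom -39.650 → Σnom=-85.670; wc +0.360/-0.360 → slack +2.597/-2.506; half-tol=0.360, Σhalf²=0.776178
Nominal = -85.670. Worst-case = [-85.670 - 2.506, -85.670 + 2.597] = [-88.176, -83.073]. RSS = √0.776178 = 0.881.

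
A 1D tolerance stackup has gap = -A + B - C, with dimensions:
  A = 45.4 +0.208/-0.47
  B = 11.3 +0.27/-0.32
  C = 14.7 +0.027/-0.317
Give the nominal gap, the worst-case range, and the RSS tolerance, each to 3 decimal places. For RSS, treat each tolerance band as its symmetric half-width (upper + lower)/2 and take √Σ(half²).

nominal=-48.800 wc=[-49.355,-47.743] rss=0.481

Stack each dimension's contribution:
  -A: nom -45.400 → Σnom=-45.400; wc +0.470/-0.208 → slack +0.470/-0.208; half-tol=0.339, Σhalf²=0.114921
  +B: nom +11.300 → Σnom=-34.100; wc +0.270/-0.320 → slack +0.740/-0.528; half-tol=0.295, Σhalf²=0.201946
  -C: nom -14.700 → Σnom=-48.800; wc +0.317/-0.027 → slack +1.057/-0.555; half-tol=0.172, Σhalf²=0.231530
Nominal = -48.800. Worst-case = [-48.800 - 0.555, -48.800 + 1.057] = [-49.355, -47.743]. RSS = √0.231530 = 0.481.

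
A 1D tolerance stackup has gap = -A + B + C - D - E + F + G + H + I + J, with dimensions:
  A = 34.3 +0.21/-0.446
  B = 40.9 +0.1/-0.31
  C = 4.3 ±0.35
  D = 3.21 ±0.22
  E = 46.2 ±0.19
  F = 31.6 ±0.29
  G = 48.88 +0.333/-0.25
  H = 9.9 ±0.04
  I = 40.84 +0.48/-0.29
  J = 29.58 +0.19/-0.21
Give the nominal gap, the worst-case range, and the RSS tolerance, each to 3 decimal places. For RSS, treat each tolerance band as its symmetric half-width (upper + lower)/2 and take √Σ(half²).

Stack each dimension's contribution:
  -A: nom -34.300 → Σnom=-34.300; wc +0.446/-0.210 → slack +0.446/-0.210; half-tol=0.328, Σhalf²=0.107584
  +B: nom +40.900 → Σnom=6.600; wc +0.100/-0.310 → slack +0.546/-0.520; half-tol=0.205, Σhalf²=0.149609
  +C: nom +4.300 → Σnom=10.900; wc +0.350/-0.350 → slack +0.896/-0.870; half-tol=0.350, Σhalf²=0.272109
  -D: nom -3.210 → Σnom=7.690; wc +0.220/-0.220 → slack +1.116/-1.090; half-tol=0.220, Σhalf²=0.320509
  -E: nom -46.200 → Σnom=-38.510; wc +0.190/-0.190 → slack +1.306/-1.280; half-tol=0.190, Σhalf²=0.356609
  +F: nom +31.600 → Σnom=-6.910; wc +0.290/-0.290 → slack +1.596/-1.570; half-tol=0.290, Σhalf²=0.440709
  +G: nom +48.880 → Σnom=41.970; wc +0.333/-0.250 → slack +1.929/-1.820; half-tol=0.291, Σhalf²=0.525681
  +H: nom +9.900 → Σnom=51.870; wc +0.040/-0.040 → slack +1.969/-1.860; half-tol=0.040, Σhalf²=0.527281
  +I: nom +40.840 → Σnom=92.710; wc +0.480/-0.290 → slack +2.449/-2.150; half-tol=0.385, Σhalf²=0.675506
  +J: nom +29.580 → Σnom=122.290; wc +0.190/-0.210 → slack +2.639/-2.360; half-tol=0.200, Σhalf²=0.715506
Nominal = 122.290. Worst-case = [122.290 - 2.360, 122.290 + 2.639] = [119.930, 124.929]. RSS = √0.715506 = 0.846.

nominal=122.290 wc=[119.930,124.929] rss=0.846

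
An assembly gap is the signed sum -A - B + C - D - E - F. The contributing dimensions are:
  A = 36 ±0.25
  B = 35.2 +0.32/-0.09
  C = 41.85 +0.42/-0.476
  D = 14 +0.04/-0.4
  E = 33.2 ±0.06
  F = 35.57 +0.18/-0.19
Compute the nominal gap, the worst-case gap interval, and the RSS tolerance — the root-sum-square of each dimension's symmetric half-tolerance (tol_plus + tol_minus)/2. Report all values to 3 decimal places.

nominal=-112.120 wc=[-113.446,-110.710] rss=0.626

Stack each dimension's contribution:
  -A: nom -36.000 → Σnom=-36.000; wc +0.250/-0.250 → slack +0.250/-0.250; half-tol=0.250, Σhalf²=0.062500
  -B: nom -35.200 → Σnom=-71.200; wc +0.090/-0.320 → slack +0.340/-0.570; half-tol=0.205, Σhalf²=0.104525
  +C: nom +41.850 → Σnom=-29.350; wc +0.420/-0.476 → slack +0.760/-1.046; half-tol=0.448, Σhalf²=0.305229
  -D: nom -14.000 → Σnom=-43.350; wc +0.400/-0.040 → slack +1.160/-1.086; half-tol=0.220, Σhalf²=0.353629
  -E: nom -33.200 → Σnom=-76.550; wc +0.060/-0.060 → slack +1.220/-1.146; half-tol=0.060, Σhalf²=0.357229
  -F: nom -35.570 → Σnom=-112.120; wc +0.190/-0.180 → slack +1.410/-1.326; half-tol=0.185, Σhalf²=0.391454
Nominal = -112.120. Worst-case = [-112.120 - 1.326, -112.120 + 1.410] = [-113.446, -110.710]. RSS = √0.391454 = 0.626.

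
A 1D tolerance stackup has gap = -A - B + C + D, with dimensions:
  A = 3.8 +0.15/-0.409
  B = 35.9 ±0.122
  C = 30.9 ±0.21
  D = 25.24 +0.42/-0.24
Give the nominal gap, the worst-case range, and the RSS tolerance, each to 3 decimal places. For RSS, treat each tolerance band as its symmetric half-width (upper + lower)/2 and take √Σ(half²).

nominal=16.440 wc=[15.718,17.601] rss=0.496

Stack each dimension's contribution:
  -A: nom -3.800 → Σnom=-3.800; wc +0.409/-0.150 → slack +0.409/-0.150; half-tol=0.279, Σhalf²=0.078120
  -B: nom -35.900 → Σnom=-39.700; wc +0.122/-0.122 → slack +0.531/-0.272; half-tol=0.122, Σhalf²=0.093004
  +C: nom +30.900 → Σnom=-8.800; wc +0.210/-0.210 → slack +0.741/-0.482; half-tol=0.210, Σhalf²=0.137104
  +D: nom +25.240 → Σnom=16.440; wc +0.420/-0.240 → slack +1.161/-0.722; half-tol=0.330, Σhalf²=0.246004
Nominal = 16.440. Worst-case = [16.440 - 0.722, 16.440 + 1.161] = [15.718, 17.601]. RSS = √0.246004 = 0.496.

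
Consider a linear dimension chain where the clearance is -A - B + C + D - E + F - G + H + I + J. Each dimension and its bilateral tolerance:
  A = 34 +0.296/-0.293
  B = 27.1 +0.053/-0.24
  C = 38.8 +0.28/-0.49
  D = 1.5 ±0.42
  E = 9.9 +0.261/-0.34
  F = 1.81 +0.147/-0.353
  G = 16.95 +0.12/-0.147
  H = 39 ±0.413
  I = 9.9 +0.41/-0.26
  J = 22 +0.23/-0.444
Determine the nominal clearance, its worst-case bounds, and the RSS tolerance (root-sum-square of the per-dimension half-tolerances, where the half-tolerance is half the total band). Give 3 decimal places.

Stack each dimension's contribution:
  -A: nom -34.000 → Σnom=-34.000; wc +0.293/-0.296 → slack +0.293/-0.296; half-tol=0.294, Σhalf²=0.086730
  -B: nom -27.100 → Σnom=-61.100; wc +0.240/-0.053 → slack +0.533/-0.349; half-tol=0.146, Σhalf²=0.108192
  +C: nom +38.800 → Σnom=-22.300; wc +0.280/-0.490 → slack +0.813/-0.839; half-tol=0.385, Σhalf²=0.256417
  +D: nom +1.500 → Σnom=-20.800; wc +0.420/-0.420 → slack +1.233/-1.259; half-tol=0.420, Σhalf²=0.432817
  -E: nom -9.900 → Σnom=-30.700; wc +0.340/-0.261 → slack +1.573/-1.520; half-tol=0.300, Σhalf²=0.523118
  +F: nom +1.810 → Σnom=-28.890; wc +0.147/-0.353 → slack +1.720/-1.873; half-tol=0.250, Σhalf²=0.585618
  -G: nom -16.950 → Σnom=-45.840; wc +0.147/-0.120 → slack +1.867/-1.993; half-tol=0.134, Σhalf²=0.603440
  +H: nom +39.000 → Σnom=-6.840; wc +0.413/-0.413 → slack +2.280/-2.406; half-tol=0.413, Σhalf²=0.774009
  +I: nom +9.900 → Σnom=3.060; wc +0.410/-0.260 → slack +2.690/-2.666; half-tol=0.335, Σhalf²=0.886234
  +J: nom +22.000 → Σnom=25.060; wc +0.230/-0.444 → slack +2.920/-3.110; half-tol=0.337, Σhalf²=0.999803
Nominal = 25.060. Worst-case = [25.060 - 3.110, 25.060 + 2.920] = [21.950, 27.980]. RSS = √0.999803 = 1.000.

nominal=25.060 wc=[21.950,27.980] rss=1.000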